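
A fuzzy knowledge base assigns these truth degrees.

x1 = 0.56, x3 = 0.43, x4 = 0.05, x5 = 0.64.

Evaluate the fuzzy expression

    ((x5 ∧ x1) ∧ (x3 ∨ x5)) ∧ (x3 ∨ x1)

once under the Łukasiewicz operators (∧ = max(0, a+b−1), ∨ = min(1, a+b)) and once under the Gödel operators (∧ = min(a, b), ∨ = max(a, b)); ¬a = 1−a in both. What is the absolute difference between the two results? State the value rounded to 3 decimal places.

0.370

Under Łukasiewicz:
  x5 ∧ x1 = max(0, a+b−1) on (0.64, 0.56) = 0.20
  x3 ∨ x5 = min(1, a+b) on (0.43, 0.64) = 1.00
  (x5 ∧ x1) ∧ (x3 ∨ x5) = max(0, a+b−1) on (0.20, 1.00) = 0.20
  x3 ∨ x1 = min(1, a+b) on (0.43, 0.56) = 0.99
  ((x5 ∧ x1) ∧ (x3 ∨ x5)) ∧ (x3 ∨ x1) = max(0, a+b−1) on (0.20, 0.99) = 0.19
  → value = 0.1900
Under Gödel:
  x5 ∧ x1 = min(a, b) on (0.64, 0.56) = 0.56
  x3 ∨ x5 = max(a, b) on (0.43, 0.64) = 0.64
  (x5 ∧ x1) ∧ (x3 ∨ x5) = min(a, b) on (0.56, 0.64) = 0.56
  x3 ∨ x1 = max(a, b) on (0.43, 0.56) = 0.56
  ((x5 ∧ x1) ∧ (x3 ∨ x5)) ∧ (x3 ∨ x1) = min(a, b) on (0.56, 0.56) = 0.56
  → value = 0.5600
|0.1900 − 0.5600| = 0.370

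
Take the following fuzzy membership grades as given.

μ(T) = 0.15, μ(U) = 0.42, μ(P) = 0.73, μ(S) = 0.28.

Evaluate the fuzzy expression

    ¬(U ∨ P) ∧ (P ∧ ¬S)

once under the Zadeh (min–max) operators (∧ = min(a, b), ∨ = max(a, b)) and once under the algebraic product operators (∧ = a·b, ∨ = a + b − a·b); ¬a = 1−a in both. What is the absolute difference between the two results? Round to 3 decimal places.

Under Zadeh (min–max):
  U ∨ P = max(a, b) on (0.42, 0.73) = 0.73
  ¬(U ∨ P) = 1 − 0.73 = 0.27
  ¬S = 1 − 0.28 = 0.72
  P ∧ ¬S = min(a, b) on (0.73, 0.72) = 0.72
  ¬(U ∨ P) ∧ (P ∧ ¬S) = min(a, b) on (0.27, 0.72) = 0.27
  → value = 0.2700
Under algebraic product:
  U ∨ P = a + b − a·b on (0.4200, 0.7300) = 0.8434
  ¬(U ∨ P) = 1 − 0.8434 = 0.1566
  ¬S = 1 − 0.2800 = 0.7200
  P ∧ ¬S = a·b on (0.7300, 0.7200) = 0.5256
  ¬(U ∨ P) ∧ (P ∧ ¬S) = a·b on (0.1566, 0.5256) = 0.0823
  → value = 0.0823
|0.2700 − 0.0823| = 0.188

0.188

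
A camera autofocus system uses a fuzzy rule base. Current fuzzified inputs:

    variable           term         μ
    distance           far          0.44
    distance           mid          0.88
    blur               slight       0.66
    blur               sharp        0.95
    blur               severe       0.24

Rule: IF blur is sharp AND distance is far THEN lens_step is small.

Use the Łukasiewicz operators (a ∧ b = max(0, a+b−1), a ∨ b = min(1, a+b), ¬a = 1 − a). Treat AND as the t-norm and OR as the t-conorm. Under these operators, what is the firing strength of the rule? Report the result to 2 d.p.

0.39

firing strength: sharp=0.95, far=0.44; AND[max(0, a+b−1)] → w = 0.39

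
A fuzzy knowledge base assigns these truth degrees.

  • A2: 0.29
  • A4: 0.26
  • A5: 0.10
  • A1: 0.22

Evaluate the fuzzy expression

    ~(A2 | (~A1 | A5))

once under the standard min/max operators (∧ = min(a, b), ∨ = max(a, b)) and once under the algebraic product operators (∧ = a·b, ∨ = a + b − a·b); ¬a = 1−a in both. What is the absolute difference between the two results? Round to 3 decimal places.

Under standard min/max:
  ~A1 = 1 − 0.22 = 0.78
  ~A1 | A5 = max(a, b) on (0.78, 0.10) = 0.78
  A2 | (~A1 | A5) = max(a, b) on (0.29, 0.78) = 0.78
  ~(A2 | (~A1 | A5)) = 1 − 0.78 = 0.22
  → value = 0.2200
Under algebraic product:
  ~A1 = 1 − 0.2200 = 0.7800
  ~A1 | A5 = a + b − a·b on (0.7800, 0.1000) = 0.8020
  A2 | (~A1 | A5) = a + b − a·b on (0.2900, 0.8020) = 0.8594
  ~(A2 | (~A1 | A5)) = 1 − 0.8594 = 0.1406
  → value = 0.1406
|0.2200 − 0.1406| = 0.079

0.079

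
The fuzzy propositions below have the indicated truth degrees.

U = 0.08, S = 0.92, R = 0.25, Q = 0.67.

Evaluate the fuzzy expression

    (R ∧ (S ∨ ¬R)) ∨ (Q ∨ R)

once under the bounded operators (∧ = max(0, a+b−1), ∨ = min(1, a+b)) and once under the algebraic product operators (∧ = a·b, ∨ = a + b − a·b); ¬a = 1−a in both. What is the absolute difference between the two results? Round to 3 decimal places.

0.187

Under bounded:
  ¬R = 1 − 0.25 = 0.75
  S ∨ ¬R = min(1, a+b) on (0.92, 0.75) = 1.00
  R ∧ (S ∨ ¬R) = max(0, a+b−1) on (0.25, 1.00) = 0.25
  Q ∨ R = min(1, a+b) on (0.67, 0.25) = 0.92
  (R ∧ (S ∨ ¬R)) ∨ (Q ∨ R) = min(1, a+b) on (0.25, 0.92) = 1.00
  → value = 1.0000
Under algebraic product:
  ¬R = 1 − 0.2500 = 0.7500
  S ∨ ¬R = a + b − a·b on (0.9200, 0.7500) = 0.9800
  R ∧ (S ∨ ¬R) = a·b on (0.2500, 0.9800) = 0.2450
  Q ∨ R = a + b − a·b on (0.6700, 0.2500) = 0.7525
  (R ∧ (S ∨ ¬R)) ∨ (Q ∨ R) = a + b − a·b on (0.2450, 0.7525) = 0.8131
  → value = 0.8131
|1.0000 − 0.8131| = 0.187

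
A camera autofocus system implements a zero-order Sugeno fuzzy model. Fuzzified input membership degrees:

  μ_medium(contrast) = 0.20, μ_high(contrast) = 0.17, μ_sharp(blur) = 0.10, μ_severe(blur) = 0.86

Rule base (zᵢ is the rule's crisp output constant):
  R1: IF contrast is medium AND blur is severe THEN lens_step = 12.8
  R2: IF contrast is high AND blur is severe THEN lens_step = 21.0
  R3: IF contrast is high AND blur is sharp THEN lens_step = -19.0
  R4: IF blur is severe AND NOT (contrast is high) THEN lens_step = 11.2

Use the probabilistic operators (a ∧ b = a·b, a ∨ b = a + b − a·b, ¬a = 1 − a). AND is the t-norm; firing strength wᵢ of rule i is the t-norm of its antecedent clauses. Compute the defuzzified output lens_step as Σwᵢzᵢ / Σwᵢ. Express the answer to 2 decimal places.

R1 (z=12.8): medium=0.20, severe=0.86; AND[a·b] → w = 0.1720
R2 (z=21.0): high=0.17, severe=0.86; AND[a·b] → w = 0.1462
R3 (z=-19.0): high=0.17, sharp=0.10; AND[a·b] → w = 0.0170
R4 (z=11.2): severe=0.86, ¬high=1−0.17=0.83; AND[a·b] → w = 0.7138
Weighted average = (0.1720·12.8 + 0.1462·21.0 + 0.0170·-19.0 + 0.7138·11.2) / (0.1720 + 0.1462 + 0.0170 + 0.7138)
  = 12.9434 / 1.0490 = 12.34

12.34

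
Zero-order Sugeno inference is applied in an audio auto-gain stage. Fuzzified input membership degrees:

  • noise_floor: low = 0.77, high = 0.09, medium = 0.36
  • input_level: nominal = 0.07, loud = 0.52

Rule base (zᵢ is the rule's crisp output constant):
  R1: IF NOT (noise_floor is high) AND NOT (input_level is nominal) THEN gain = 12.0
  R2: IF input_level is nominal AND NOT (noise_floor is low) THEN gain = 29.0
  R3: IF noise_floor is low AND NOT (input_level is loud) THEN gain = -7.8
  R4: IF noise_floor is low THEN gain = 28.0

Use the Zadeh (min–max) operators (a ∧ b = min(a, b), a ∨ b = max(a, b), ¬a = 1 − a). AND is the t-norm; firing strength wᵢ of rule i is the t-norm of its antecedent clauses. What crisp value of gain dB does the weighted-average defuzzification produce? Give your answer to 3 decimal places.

R1 (z=12.0): ¬high=1−0.09=0.91, ¬nominal=1−0.07=0.93; AND[min(a, b)] → w = 0.91
R2 (z=29.0): nominal=0.07, ¬low=1−0.77=0.23; AND[min(a, b)] → w = 0.07
R3 (z=-7.8): low=0.77, ¬loud=1−0.52=0.48; AND[min(a, b)] → w = 0.48
R4 (z=28.0): low=0.77 → w = 0.77
Weighted average = (0.91·12.0 + 0.07·29.0 + 0.48·-7.8 + 0.77·28.0) / (0.91 + 0.07 + 0.48 + 0.77)
  = 30.7660 / 2.2300 = 13.796

13.796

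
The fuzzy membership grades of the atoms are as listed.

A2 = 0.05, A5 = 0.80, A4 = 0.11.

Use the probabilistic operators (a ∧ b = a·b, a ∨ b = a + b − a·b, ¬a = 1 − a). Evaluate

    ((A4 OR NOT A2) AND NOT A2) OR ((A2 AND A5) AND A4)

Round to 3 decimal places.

0.908

NOT A2 = 1 − 0.0500 = 0.9500
A4 OR NOT A2 = a + b − a·b on (0.1100, 0.9500) = 0.9555
NOT A2 = 1 − 0.0500 = 0.9500
(A4 OR NOT A2) AND NOT A2 = a·b on (0.9555, 0.9500) = 0.9077
A2 AND A5 = a·b on (0.0500, 0.8000) = 0.0400
(A2 AND A5) AND A4 = a·b on (0.0400, 0.1100) = 0.0044
((A4 OR NOT A2) AND NOT A2) OR ((A2 AND A5) AND A4) = a + b − a·b on (0.9077, 0.0044) = 0.9081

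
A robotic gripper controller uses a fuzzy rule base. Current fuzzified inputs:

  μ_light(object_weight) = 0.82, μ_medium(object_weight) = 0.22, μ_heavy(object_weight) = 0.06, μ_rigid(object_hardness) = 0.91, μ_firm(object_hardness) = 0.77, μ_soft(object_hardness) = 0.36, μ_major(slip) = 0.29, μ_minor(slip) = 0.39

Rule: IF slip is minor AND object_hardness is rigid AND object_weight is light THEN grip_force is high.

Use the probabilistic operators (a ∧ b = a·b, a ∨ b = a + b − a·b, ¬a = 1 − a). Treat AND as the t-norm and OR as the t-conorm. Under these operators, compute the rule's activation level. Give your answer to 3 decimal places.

0.291

firing strength: minor=0.39, rigid=0.91, light=0.82; AND[a·b] → w = 0.2910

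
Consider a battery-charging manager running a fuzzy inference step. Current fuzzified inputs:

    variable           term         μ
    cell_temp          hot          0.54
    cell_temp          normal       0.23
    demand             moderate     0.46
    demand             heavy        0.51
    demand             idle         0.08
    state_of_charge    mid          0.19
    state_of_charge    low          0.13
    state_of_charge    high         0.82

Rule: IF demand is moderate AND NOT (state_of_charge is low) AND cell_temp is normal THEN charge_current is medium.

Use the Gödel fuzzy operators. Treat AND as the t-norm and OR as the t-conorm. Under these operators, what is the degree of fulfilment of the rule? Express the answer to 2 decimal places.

firing strength: moderate=0.46, ¬low=1−0.13=0.87, normal=0.23; AND[min(a, b)] → w = 0.23

0.23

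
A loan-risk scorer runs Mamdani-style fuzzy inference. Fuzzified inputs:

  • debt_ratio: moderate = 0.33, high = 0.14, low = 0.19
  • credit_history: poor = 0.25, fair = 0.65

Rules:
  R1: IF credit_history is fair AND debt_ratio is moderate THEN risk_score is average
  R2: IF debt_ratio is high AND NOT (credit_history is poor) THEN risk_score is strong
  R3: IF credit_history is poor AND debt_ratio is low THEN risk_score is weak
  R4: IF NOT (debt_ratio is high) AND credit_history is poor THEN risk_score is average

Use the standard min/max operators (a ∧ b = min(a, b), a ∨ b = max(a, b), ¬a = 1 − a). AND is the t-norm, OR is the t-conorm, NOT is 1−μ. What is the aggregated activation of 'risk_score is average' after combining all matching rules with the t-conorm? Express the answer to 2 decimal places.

R1: fair=0.65, moderate=0.33; AND[min(a, b)] → w = 0.33
R2: high=0.14, ¬poor=1−0.25=0.75; AND[min(a, b)] → w = 0.14
R3: poor=0.25, low=0.19; AND[min(a, b)] → w = 0.19
R4: ¬high=1−0.14=0.86, poor=0.25; AND[min(a, b)] → w = 0.25
Rules with consequent 'average': {R1, R4} → strengths 0.33, 0.25
Aggregate via t-conorm [max(a, b)]: 0.33

0.33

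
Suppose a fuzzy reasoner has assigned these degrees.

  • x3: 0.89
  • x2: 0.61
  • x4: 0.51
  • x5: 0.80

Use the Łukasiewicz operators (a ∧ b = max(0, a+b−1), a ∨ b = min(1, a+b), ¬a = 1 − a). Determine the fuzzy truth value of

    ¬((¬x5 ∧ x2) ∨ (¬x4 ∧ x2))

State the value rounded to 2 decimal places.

0.90

¬x5 = 1 − 0.80 = 0.20
¬x5 ∧ x2 = max(0, a+b−1) on (0.20, 0.61) = 0.00
¬x4 = 1 − 0.51 = 0.49
¬x4 ∧ x2 = max(0, a+b−1) on (0.49, 0.61) = 0.10
(¬x5 ∧ x2) ∨ (¬x4 ∧ x2) = min(1, a+b) on (0.00, 0.10) = 0.10
¬((¬x5 ∧ x2) ∨ (¬x4 ∧ x2)) = 1 − 0.10 = 0.90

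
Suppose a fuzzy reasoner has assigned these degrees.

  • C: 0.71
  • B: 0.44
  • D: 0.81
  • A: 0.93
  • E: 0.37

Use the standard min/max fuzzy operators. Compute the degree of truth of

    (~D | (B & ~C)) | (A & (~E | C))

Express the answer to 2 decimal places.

~D = 1 − 0.81 = 0.19
~C = 1 − 0.71 = 0.29
B & ~C = min(a, b) on (0.44, 0.29) = 0.29
~D | (B & ~C) = max(a, b) on (0.19, 0.29) = 0.29
~E = 1 − 0.37 = 0.63
~E | C = max(a, b) on (0.63, 0.71) = 0.71
A & (~E | C) = min(a, b) on (0.93, 0.71) = 0.71
(~D | (B & ~C)) | (A & (~E | C)) = max(a, b) on (0.29, 0.71) = 0.71

0.71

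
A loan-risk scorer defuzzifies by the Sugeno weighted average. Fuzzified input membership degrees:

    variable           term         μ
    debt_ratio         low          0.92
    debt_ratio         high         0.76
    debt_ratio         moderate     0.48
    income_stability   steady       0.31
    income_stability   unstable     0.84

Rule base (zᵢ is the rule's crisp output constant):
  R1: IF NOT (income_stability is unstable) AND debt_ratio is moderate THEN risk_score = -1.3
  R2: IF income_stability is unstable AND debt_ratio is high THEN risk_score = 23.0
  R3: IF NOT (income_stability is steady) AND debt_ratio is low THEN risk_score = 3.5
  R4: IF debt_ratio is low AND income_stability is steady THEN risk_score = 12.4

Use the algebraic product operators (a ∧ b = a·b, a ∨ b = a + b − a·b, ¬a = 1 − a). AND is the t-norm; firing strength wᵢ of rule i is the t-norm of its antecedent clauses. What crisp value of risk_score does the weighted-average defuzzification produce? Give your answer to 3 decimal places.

12.440

R1 (z=-1.3): ¬unstable=1−0.84=0.16, moderate=0.48; AND[a·b] → w = 0.0768
R2 (z=23.0): unstable=0.84, high=0.76; AND[a·b] → w = 0.6384
R3 (z=3.5): ¬steady=1−0.31=0.69, low=0.92; AND[a·b] → w = 0.6348
R4 (z=12.4): low=0.92, steady=0.31; AND[a·b] → w = 0.2852
Weighted average = (0.0768·-1.3 + 0.6384·23.0 + 0.6348·3.5 + 0.2852·12.4) / (0.0768 + 0.6384 + 0.6348 + 0.2852)
  = 20.3416 / 1.6352 = 12.440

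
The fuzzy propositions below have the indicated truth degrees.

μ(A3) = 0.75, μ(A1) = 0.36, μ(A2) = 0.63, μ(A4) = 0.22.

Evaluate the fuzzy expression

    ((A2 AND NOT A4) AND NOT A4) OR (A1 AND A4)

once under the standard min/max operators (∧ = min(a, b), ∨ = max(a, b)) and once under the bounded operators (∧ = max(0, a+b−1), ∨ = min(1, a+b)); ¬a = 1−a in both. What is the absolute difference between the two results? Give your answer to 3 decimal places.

Under standard min/max:
  NOT A4 = 1 − 0.22 = 0.78
  A2 AND NOT A4 = min(a, b) on (0.63, 0.78) = 0.63
  NOT A4 = 1 − 0.22 = 0.78
  (A2 AND NOT A4) AND NOT A4 = min(a, b) on (0.63, 0.78) = 0.63
  A1 AND A4 = min(a, b) on (0.36, 0.22) = 0.22
  ((A2 AND NOT A4) AND NOT A4) OR (A1 AND A4) = max(a, b) on (0.63, 0.22) = 0.63
  → value = 0.6300
Under bounded:
  NOT A4 = 1 − 0.22 = 0.78
  A2 AND NOT A4 = max(0, a+b−1) on (0.63, 0.78) = 0.41
  NOT A4 = 1 − 0.22 = 0.78
  (A2 AND NOT A4) AND NOT A4 = max(0, a+b−1) on (0.41, 0.78) = 0.19
  A1 AND A4 = max(0, a+b−1) on (0.36, 0.22) = 0.00
  ((A2 AND NOT A4) AND NOT A4) OR (A1 AND A4) = min(1, a+b) on (0.19, 0.00) = 0.19
  → value = 0.1900
|0.6300 − 0.1900| = 0.440

0.440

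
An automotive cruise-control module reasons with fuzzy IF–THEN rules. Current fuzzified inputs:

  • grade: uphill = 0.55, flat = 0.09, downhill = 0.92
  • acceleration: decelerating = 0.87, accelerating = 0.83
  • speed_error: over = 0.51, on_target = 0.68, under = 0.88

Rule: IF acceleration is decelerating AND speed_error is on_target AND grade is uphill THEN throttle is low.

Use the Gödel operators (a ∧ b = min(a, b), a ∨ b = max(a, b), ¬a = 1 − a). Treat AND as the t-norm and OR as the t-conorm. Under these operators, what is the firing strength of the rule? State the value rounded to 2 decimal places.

0.55

firing strength: decelerating=0.87, on_target=0.68, uphill=0.55; AND[min(a, b)] → w = 0.55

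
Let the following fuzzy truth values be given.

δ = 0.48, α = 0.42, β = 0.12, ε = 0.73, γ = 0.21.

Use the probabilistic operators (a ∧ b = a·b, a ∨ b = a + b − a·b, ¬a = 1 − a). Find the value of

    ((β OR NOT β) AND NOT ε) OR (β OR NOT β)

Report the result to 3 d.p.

NOT β = 1 − 0.1200 = 0.8800
β OR NOT β = a + b − a·b on (0.1200, 0.8800) = 0.8944
NOT ε = 1 − 0.7300 = 0.2700
(β OR NOT β) AND NOT ε = a·b on (0.8944, 0.2700) = 0.2415
NOT β = 1 − 0.1200 = 0.8800
β OR NOT β = a + b − a·b on (0.1200, 0.8800) = 0.8944
((β OR NOT β) AND NOT ε) OR (β OR NOT β) = a + b − a·b on (0.2415, 0.8944) = 0.9199

0.920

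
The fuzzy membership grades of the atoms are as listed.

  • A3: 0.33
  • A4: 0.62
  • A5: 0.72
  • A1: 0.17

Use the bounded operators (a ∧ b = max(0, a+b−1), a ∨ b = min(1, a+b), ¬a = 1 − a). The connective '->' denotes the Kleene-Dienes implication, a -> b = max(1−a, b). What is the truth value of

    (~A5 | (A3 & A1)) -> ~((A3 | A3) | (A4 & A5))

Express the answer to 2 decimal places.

0.72

~A5 = 1 − 0.72 = 0.28
A3 & A1 = max(0, a+b−1) on (0.33, 0.17) = 0.00
~A5 | (A3 & A1) = min(1, a+b) on (0.28, 0.00) = 0.28
A3 | A3 = min(1, a+b) on (0.33, 0.33) = 0.66
A4 & A5 = max(0, a+b−1) on (0.62, 0.72) = 0.34
(A3 | A3) | (A4 & A5) = min(1, a+b) on (0.66, 0.34) = 1.00
~((A3 | A3) | (A4 & A5)) = 1 − 1.00 = 0.00
(~A5 | (A3 & A1)) -> ~((A3 | A3) | (A4 & A5))  [Kleene-Dienes: max(1−a, b)] with a=0.28, b=0.00 → 0.72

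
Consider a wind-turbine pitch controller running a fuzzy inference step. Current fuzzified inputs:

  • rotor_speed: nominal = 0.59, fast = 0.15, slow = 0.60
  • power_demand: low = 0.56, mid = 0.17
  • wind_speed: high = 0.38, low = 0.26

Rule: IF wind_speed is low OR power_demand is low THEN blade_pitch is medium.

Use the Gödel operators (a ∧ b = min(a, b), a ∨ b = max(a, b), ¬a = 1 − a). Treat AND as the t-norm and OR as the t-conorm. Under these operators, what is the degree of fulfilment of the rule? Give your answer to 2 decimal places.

firing strength: low=0.26, low=0.56; OR[max(a, b)] → w = 0.56

0.56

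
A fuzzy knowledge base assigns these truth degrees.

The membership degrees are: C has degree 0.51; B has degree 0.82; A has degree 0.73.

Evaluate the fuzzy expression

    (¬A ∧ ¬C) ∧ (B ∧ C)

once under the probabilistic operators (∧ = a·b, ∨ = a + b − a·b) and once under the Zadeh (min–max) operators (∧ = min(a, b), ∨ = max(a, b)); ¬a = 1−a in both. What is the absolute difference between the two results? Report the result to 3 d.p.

0.215

Under probabilistic:
  ¬A = 1 − 0.7300 = 0.2700
  ¬C = 1 − 0.5100 = 0.4900
  ¬A ∧ ¬C = a·b on (0.2700, 0.4900) = 0.1323
  B ∧ C = a·b on (0.8200, 0.5100) = 0.4182
  (¬A ∧ ¬C) ∧ (B ∧ C) = a·b on (0.1323, 0.4182) = 0.0553
  → value = 0.0553
Under Zadeh (min–max):
  ¬A = 1 − 0.73 = 0.27
  ¬C = 1 − 0.51 = 0.49
  ¬A ∧ ¬C = min(a, b) on (0.27, 0.49) = 0.27
  B ∧ C = min(a, b) on (0.82, 0.51) = 0.51
  (¬A ∧ ¬C) ∧ (B ∧ C) = min(a, b) on (0.27, 0.51) = 0.27
  → value = 0.2700
|0.0553 − 0.2700| = 0.215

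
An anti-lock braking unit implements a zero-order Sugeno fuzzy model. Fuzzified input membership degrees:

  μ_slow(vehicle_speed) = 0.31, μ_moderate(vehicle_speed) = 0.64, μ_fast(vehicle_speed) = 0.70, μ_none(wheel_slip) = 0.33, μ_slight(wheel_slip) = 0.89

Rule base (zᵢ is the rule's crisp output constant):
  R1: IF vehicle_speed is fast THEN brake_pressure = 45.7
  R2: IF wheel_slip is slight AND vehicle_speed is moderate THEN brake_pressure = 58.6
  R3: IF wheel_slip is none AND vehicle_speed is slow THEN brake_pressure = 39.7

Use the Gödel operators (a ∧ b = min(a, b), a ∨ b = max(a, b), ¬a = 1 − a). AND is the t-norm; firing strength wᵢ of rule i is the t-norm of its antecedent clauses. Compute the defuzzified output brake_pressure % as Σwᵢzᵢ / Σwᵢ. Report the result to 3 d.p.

R1 (z=45.7): fast=0.70 → w = 0.70
R2 (z=58.6): slight=0.89, moderate=0.64; AND[min(a, b)] → w = 0.64
R3 (z=39.7): none=0.33, slow=0.31; AND[min(a, b)] → w = 0.31
Weighted average = (0.70·45.7 + 0.64·58.6 + 0.31·39.7) / (0.70 + 0.64 + 0.31)
  = 81.8010 / 1.6500 = 49.576

49.576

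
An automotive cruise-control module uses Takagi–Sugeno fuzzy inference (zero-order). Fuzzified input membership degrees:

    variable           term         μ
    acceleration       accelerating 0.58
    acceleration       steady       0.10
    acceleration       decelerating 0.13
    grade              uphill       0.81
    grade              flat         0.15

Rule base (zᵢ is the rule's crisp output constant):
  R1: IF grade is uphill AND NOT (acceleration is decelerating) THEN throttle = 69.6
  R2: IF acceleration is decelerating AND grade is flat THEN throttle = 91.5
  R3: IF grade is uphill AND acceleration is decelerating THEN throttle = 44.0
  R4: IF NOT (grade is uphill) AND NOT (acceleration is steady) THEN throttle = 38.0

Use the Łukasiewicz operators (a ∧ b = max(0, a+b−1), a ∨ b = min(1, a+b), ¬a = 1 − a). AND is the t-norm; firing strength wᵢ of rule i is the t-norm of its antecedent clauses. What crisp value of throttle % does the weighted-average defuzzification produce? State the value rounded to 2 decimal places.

R1 (z=69.6): uphill=0.81, ¬decelerating=1−0.13=0.87; AND[max(0, a+b−1)] → w = 0.68
R2 (z=91.5): decelerating=0.13, flat=0.15; AND[max(0, a+b−1)] → w = 0.00
R3 (z=44.0): uphill=0.81, decelerating=0.13; AND[max(0, a+b−1)] → w = 0.00
R4 (z=38.0): ¬uphill=1−0.81=0.19, ¬steady=1−0.10=0.90; AND[max(0, a+b−1)] → w = 0.09
Weighted average = (0.68·69.6 + 0.00·91.5 + 0.00·44.0 + 0.09·38.0) / (0.68 + 0.00 + 0.00 + 0.09)
  = 50.7480 / 0.7700 = 65.91

65.91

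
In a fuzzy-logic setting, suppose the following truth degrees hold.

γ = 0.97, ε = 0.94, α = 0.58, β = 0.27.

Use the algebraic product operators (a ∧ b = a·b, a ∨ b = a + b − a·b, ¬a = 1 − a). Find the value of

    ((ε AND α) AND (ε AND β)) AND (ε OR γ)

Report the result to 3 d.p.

ε AND α = a·b on (0.9400, 0.5800) = 0.5452
ε AND β = a·b on (0.9400, 0.2700) = 0.2538
(ε AND α) AND (ε AND β) = a·b on (0.5452, 0.2538) = 0.1384
ε OR γ = a + b − a·b on (0.9400, 0.9700) = 0.9982
((ε AND α) AND (ε AND β)) AND (ε OR γ) = a·b on (0.1384, 0.9982) = 0.1381

0.138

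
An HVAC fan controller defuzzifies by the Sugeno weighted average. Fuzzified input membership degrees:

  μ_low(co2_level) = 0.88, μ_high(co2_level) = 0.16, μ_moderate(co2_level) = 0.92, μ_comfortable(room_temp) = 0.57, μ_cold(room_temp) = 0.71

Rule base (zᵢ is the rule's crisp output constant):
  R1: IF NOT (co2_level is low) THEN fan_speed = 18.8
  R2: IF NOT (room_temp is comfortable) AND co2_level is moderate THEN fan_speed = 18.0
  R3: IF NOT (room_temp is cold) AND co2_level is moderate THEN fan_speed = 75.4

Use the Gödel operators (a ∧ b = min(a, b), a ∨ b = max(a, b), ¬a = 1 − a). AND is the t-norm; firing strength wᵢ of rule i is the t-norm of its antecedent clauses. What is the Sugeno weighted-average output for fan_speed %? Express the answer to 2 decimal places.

37.93

R1 (z=18.8): ¬low=1−0.88=0.12 → w = 0.12
R2 (z=18.0): ¬comfortable=1−0.57=0.43, moderate=0.92; AND[min(a, b)] → w = 0.43
R3 (z=75.4): ¬cold=1−0.71=0.29, moderate=0.92; AND[min(a, b)] → w = 0.29
Weighted average = (0.12·18.8 + 0.43·18.0 + 0.29·75.4) / (0.12 + 0.43 + 0.29)
  = 31.8620 / 0.8400 = 37.93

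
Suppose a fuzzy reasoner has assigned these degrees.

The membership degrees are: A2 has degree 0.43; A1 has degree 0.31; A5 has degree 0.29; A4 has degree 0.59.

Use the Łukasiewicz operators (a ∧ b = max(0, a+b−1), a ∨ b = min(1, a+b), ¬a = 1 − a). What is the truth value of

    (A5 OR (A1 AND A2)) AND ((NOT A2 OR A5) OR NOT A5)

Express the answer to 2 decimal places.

0.29

A1 AND A2 = max(0, a+b−1) on (0.31, 0.43) = 0.00
A5 OR (A1 AND A2) = min(1, a+b) on (0.29, 0.00) = 0.29
NOT A2 = 1 − 0.43 = 0.57
NOT A2 OR A5 = min(1, a+b) on (0.57, 0.29) = 0.86
NOT A5 = 1 − 0.29 = 0.71
(NOT A2 OR A5) OR NOT A5 = min(1, a+b) on (0.86, 0.71) = 1.00
(A5 OR (A1 AND A2)) AND ((NOT A2 OR A5) OR NOT A5) = max(0, a+b−1) on (0.29, 1.00) = 0.29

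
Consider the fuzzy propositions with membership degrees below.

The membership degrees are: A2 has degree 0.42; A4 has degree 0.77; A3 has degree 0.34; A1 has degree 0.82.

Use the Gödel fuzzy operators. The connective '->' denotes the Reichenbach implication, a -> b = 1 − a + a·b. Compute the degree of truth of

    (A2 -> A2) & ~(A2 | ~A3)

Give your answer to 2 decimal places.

A2 -> A2  [Reichenbach: 1 − a + a·b] with a=0.42, b=0.42 → 0.76
~A3 = 1 − 0.34 = 0.66
A2 | ~A3 = max(a, b) on (0.42, 0.66) = 0.66
~(A2 | ~A3) = 1 − 0.66 = 0.34
(A2 -> A2) & ~(A2 | ~A3) = min(a, b) on (0.76, 0.34) = 0.34

0.34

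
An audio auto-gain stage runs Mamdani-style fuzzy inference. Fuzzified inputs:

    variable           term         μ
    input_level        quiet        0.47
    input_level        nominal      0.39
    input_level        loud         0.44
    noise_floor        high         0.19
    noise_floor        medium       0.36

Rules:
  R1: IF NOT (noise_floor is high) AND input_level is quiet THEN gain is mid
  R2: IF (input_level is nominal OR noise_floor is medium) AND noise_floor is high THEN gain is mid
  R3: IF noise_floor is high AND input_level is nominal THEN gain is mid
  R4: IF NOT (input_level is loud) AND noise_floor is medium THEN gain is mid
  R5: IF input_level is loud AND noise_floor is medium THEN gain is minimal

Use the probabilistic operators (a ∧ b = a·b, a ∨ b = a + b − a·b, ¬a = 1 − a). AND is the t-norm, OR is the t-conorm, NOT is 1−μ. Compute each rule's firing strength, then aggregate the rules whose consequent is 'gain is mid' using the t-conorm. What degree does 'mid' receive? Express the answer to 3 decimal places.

0.595

R1: ¬high=1−0.19=0.81, quiet=0.47; AND[a·b] → w = 0.3807
R2: (nominal=0.39 OR medium=0.36) = 0.6096; AND[a·b] with high=0.19 → w = 0.1158
R3: high=0.19, nominal=0.39; AND[a·b] → w = 0.0741
R4: ¬loud=1−0.44=0.56, medium=0.36; AND[a·b] → w = 0.2016
R5: loud=0.44, medium=0.36; AND[a·b] → w = 0.1584
Rules with consequent 'mid': {R1, R2, R3, R4} → strengths 0.3807, 0.1158, 0.0741, 0.2016
Aggregate via t-conorm [a + b − a·b]: 0.5952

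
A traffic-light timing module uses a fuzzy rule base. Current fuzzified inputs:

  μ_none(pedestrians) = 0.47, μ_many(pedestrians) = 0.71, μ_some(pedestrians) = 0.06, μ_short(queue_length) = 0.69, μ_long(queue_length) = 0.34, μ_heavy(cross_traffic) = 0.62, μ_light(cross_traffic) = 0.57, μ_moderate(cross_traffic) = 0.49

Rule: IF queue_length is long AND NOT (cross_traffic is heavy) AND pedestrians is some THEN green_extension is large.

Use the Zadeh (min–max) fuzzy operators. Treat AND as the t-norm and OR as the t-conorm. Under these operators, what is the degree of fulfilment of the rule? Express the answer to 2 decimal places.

0.06

firing strength: long=0.34, ¬heavy=1−0.62=0.38, some=0.06; AND[min(a, b)] → w = 0.06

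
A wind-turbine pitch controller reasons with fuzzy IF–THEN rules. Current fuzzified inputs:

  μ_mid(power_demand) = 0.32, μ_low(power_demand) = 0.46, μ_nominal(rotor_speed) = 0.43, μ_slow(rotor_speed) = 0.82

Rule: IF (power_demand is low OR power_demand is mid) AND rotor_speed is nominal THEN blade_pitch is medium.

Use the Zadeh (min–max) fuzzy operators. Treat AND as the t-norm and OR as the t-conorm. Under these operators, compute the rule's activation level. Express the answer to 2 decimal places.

0.43

firing strength: (low=0.46 OR mid=0.32) = 0.46; AND[min(a, b)] with nominal=0.43 → w = 0.43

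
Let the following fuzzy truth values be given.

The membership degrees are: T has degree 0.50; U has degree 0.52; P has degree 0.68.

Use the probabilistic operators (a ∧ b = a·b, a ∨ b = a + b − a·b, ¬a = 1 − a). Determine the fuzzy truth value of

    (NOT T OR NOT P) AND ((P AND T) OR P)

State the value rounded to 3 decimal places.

0.521

NOT T = 1 − 0.5000 = 0.5000
NOT P = 1 − 0.6800 = 0.3200
NOT T OR NOT P = a + b − a·b on (0.5000, 0.3200) = 0.6600
P AND T = a·b on (0.6800, 0.5000) = 0.3400
(P AND T) OR P = a + b − a·b on (0.3400, 0.6800) = 0.7888
(NOT T OR NOT P) AND ((P AND T) OR P) = a·b on (0.6600, 0.7888) = 0.5206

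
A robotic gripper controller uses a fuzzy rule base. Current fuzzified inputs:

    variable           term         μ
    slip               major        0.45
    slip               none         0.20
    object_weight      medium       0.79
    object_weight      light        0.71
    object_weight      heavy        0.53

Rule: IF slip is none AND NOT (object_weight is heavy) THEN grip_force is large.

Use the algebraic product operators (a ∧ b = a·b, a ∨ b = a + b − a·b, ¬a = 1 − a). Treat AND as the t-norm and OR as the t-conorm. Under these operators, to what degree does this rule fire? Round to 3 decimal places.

0.094

firing strength: none=0.20, ¬heavy=1−0.53=0.47; AND[a·b] → w = 0.0940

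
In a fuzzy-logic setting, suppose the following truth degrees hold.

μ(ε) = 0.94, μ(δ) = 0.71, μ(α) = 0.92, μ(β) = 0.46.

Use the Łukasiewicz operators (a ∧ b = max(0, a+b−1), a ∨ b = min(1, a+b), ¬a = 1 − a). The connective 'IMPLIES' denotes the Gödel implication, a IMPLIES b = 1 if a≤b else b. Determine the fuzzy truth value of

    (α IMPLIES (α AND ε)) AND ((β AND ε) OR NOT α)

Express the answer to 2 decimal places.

0.34

α AND ε = max(0, a+b−1) on (0.92, 0.94) = 0.86
α IMPLIES (α AND ε)  [Gödel: 1 if a≤b else b] with a=0.92, b=0.86 → 0.86
β AND ε = max(0, a+b−1) on (0.46, 0.94) = 0.40
NOT α = 1 − 0.92 = 0.08
(β AND ε) OR NOT α = min(1, a+b) on (0.40, 0.08) = 0.48
(α IMPLIES (α AND ε)) AND ((β AND ε) OR NOT α) = max(0, a+b−1) on (0.86, 0.48) = 0.34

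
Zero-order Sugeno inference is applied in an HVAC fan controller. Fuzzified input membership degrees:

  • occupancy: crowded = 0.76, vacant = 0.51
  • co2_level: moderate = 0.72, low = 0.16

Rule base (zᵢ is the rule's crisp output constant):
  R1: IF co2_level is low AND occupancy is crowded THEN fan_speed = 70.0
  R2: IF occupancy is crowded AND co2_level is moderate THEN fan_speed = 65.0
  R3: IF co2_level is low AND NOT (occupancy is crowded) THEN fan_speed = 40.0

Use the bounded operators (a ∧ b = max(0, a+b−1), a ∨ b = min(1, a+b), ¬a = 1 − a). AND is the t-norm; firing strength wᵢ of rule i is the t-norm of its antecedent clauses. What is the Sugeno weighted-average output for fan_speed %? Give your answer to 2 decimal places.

R1 (z=70.0): low=0.16, crowded=0.76; AND[max(0, a+b−1)] → w = 0.00
R2 (z=65.0): crowded=0.76, moderate=0.72; AND[max(0, a+b−1)] → w = 0.48
R3 (z=40.0): low=0.16, ¬crowded=1−0.76=0.24; AND[max(0, a+b−1)] → w = 0.00
Weighted average = (0.00·70.0 + 0.48·65.0 + 0.00·40.0) / (0.00 + 0.48 + 0.00)
  = 31.2000 / 0.4800 = 65.00

65.00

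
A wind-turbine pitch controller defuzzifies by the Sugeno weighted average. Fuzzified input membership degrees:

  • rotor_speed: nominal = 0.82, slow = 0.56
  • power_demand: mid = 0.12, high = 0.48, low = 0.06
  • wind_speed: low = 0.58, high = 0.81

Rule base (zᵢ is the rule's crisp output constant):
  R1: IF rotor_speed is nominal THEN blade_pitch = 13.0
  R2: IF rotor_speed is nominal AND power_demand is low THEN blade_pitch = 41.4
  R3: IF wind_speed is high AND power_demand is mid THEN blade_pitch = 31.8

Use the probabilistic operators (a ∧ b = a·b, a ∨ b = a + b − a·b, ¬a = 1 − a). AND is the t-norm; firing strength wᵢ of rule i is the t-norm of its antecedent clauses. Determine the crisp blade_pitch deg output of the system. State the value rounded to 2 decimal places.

R1 (z=13.0): nominal=0.82 → w = 0.8200
R2 (z=41.4): nominal=0.82, low=0.06; AND[a·b] → w = 0.0492
R3 (z=31.8): high=0.81, mid=0.12; AND[a·b] → w = 0.0972
Weighted average = (0.8200·13.0 + 0.0492·41.4 + 0.0972·31.8) / (0.8200 + 0.0492 + 0.0972)
  = 15.7878 / 0.9664 = 16.34

16.34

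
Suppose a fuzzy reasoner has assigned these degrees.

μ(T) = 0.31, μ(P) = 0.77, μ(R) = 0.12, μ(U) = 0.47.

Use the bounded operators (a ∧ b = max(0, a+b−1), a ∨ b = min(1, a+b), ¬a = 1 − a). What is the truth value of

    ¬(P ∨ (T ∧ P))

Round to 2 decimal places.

T ∧ P = max(0, a+b−1) on (0.31, 0.77) = 0.08
P ∨ (T ∧ P) = min(1, a+b) on (0.77, 0.08) = 0.85
¬(P ∨ (T ∧ P)) = 1 − 0.85 = 0.15

0.15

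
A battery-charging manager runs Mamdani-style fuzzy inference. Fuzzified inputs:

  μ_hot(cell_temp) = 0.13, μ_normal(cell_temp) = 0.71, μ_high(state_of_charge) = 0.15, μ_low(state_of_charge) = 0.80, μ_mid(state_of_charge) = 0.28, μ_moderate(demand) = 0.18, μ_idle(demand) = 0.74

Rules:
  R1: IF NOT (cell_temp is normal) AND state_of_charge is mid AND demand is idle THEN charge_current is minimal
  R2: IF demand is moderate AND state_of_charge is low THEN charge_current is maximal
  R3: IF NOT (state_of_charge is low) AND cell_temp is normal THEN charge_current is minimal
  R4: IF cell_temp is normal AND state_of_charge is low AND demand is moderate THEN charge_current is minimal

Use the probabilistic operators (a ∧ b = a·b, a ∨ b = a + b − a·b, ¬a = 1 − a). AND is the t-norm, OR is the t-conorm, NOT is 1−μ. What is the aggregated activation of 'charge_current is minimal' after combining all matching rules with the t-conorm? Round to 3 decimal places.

R1: ¬normal=1−0.71=0.29, mid=0.28, idle=0.74; AND[a·b] → w = 0.0601
R2: moderate=0.18, low=0.80; AND[a·b] → w = 0.1440
R3: ¬low=1−0.80=0.20, normal=0.71; AND[a·b] → w = 0.1420
R4: normal=0.71, low=0.80, moderate=0.18; AND[a·b] → w = 0.1022
Rules with consequent 'minimal': {R1, R3, R4} → strengths 0.0601, 0.1420, 0.1022
Aggregate via t-conorm [a + b − a·b]: 0.2760

0.276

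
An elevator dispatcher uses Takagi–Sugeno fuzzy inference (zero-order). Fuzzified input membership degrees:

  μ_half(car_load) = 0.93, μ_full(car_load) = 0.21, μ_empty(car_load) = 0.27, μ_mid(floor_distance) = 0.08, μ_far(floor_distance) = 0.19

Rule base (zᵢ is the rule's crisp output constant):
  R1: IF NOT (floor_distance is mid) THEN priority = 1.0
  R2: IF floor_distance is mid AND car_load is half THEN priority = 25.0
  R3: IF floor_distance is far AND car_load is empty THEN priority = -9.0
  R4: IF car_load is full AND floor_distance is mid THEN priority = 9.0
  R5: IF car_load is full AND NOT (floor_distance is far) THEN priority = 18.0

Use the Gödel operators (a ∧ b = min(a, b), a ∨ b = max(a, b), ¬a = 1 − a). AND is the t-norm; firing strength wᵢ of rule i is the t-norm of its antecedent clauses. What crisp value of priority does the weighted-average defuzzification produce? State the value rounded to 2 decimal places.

R1 (z=1.0): ¬mid=1−0.08=0.92 → w = 0.92
R2 (z=25.0): mid=0.08, half=0.93; AND[min(a, b)] → w = 0.08
R3 (z=-9.0): far=0.19, empty=0.27; AND[min(a, b)] → w = 0.19
R4 (z=9.0): full=0.21, mid=0.08; AND[min(a, b)] → w = 0.08
R5 (z=18.0): full=0.21, ¬far=1−0.19=0.81; AND[min(a, b)] → w = 0.21
Weighted average = (0.92·1.0 + 0.08·25.0 + 0.19·-9.0 + 0.08·9.0 + 0.21·18.0) / (0.92 + 0.08 + 0.19 + 0.08 + 0.21)
  = 5.7100 / 1.4800 = 3.86

3.86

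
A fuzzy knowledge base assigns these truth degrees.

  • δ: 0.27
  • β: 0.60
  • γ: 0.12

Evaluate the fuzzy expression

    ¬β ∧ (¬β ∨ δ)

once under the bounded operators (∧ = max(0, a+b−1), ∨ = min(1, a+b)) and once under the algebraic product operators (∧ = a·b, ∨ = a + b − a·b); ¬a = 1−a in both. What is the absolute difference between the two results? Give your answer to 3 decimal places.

0.155

Under bounded:
  ¬β = 1 − 0.60 = 0.40
  ¬β = 1 − 0.60 = 0.40
  ¬β ∨ δ = min(1, a+b) on (0.40, 0.27) = 0.67
  ¬β ∧ (¬β ∨ δ) = max(0, a+b−1) on (0.40, 0.67) = 0.07
  → value = 0.0700
Under algebraic product:
  ¬β = 1 − 0.6000 = 0.4000
  ¬β = 1 − 0.6000 = 0.4000
  ¬β ∨ δ = a + b − a·b on (0.4000, 0.2700) = 0.5620
  ¬β ∧ (¬β ∨ δ) = a·b on (0.4000, 0.5620) = 0.2248
  → value = 0.2248
|0.0700 − 0.2248| = 0.155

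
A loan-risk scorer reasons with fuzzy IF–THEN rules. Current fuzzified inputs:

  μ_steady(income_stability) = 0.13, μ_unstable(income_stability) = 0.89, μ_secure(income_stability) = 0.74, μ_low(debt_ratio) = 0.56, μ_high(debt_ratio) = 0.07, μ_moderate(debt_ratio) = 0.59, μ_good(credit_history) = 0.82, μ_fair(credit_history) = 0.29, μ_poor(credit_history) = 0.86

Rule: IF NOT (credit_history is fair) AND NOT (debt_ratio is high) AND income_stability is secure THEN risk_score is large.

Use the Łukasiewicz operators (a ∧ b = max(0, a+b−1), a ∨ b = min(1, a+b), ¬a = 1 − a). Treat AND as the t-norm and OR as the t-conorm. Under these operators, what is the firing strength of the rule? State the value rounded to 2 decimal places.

0.38

firing strength: ¬fair=1−0.29=0.71, ¬high=1−0.07=0.93, secure=0.74; AND[max(0, a+b−1)] → w = 0.38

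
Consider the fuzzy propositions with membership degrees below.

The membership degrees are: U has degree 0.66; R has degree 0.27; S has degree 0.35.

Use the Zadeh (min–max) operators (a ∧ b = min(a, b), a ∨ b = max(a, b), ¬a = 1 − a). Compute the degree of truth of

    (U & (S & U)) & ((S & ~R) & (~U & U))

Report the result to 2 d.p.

S & U = min(a, b) on (0.35, 0.66) = 0.35
U & (S & U) = min(a, b) on (0.66, 0.35) = 0.35
~R = 1 − 0.27 = 0.73
S & ~R = min(a, b) on (0.35, 0.73) = 0.35
~U = 1 − 0.66 = 0.34
~U & U = min(a, b) on (0.34, 0.66) = 0.34
(S & ~R) & (~U & U) = min(a, b) on (0.35, 0.34) = 0.34
(U & (S & U)) & ((S & ~R) & (~U & U)) = min(a, b) on (0.35, 0.34) = 0.34

0.34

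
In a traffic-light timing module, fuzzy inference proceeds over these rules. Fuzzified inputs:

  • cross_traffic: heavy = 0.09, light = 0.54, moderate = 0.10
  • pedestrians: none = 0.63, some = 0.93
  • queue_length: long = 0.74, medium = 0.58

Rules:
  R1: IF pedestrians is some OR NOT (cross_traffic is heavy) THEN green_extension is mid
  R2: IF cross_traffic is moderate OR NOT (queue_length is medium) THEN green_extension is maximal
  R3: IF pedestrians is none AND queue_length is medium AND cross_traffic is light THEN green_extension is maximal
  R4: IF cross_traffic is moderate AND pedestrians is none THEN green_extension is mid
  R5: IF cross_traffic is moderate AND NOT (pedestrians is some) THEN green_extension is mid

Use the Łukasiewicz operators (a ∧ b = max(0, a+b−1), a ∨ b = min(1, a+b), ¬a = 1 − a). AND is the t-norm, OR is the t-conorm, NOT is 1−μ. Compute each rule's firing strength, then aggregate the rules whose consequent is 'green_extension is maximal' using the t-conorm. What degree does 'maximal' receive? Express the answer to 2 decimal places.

0.52

R1: some=0.93, ¬heavy=1−0.09=0.91; OR[min(1, a+b)] → w = 1.00
R2: moderate=0.10, ¬medium=1−0.58=0.42; OR[min(1, a+b)] → w = 0.52
R3: none=0.63, medium=0.58, light=0.54; AND[max(0, a+b−1)] → w = 0.00
R4: moderate=0.10, none=0.63; AND[max(0, a+b−1)] → w = 0.00
R5: moderate=0.10, ¬some=1−0.93=0.07; AND[max(0, a+b−1)] → w = 0.00
Rules with consequent 'maximal': {R2, R3} → strengths 0.52, 0.00
Aggregate via t-conorm [min(1, a+b)]: 0.52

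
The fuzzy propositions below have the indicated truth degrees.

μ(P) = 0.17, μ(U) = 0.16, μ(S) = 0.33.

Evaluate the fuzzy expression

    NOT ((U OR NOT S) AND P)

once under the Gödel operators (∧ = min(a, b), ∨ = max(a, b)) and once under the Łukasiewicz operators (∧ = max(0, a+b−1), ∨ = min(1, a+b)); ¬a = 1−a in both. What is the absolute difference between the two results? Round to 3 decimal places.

0.170

Under Gödel:
  NOT S = 1 − 0.33 = 0.67
  U OR NOT S = max(a, b) on (0.16, 0.67) = 0.67
  (U OR NOT S) AND P = min(a, b) on (0.67, 0.17) = 0.17
  NOT ((U OR NOT S) AND P) = 1 − 0.17 = 0.83
  → value = 0.8300
Under Łukasiewicz:
  NOT S = 1 − 0.33 = 0.67
  U OR NOT S = min(1, a+b) on (0.16, 0.67) = 0.83
  (U OR NOT S) AND P = max(0, a+b−1) on (0.83, 0.17) = 0.00
  NOT ((U OR NOT S) AND P) = 1 − 0.00 = 1.00
  → value = 1.0000
|0.8300 − 1.0000| = 0.170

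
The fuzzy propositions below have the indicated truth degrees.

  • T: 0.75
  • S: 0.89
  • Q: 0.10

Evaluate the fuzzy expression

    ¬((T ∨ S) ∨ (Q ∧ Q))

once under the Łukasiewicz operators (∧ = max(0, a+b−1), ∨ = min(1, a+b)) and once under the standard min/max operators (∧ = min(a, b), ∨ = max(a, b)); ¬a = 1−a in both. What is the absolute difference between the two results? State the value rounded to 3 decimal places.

Under Łukasiewicz:
  T ∨ S = min(1, a+b) on (0.75, 0.89) = 1.00
  Q ∧ Q = max(0, a+b−1) on (0.10, 0.10) = 0.00
  (T ∨ S) ∨ (Q ∧ Q) = min(1, a+b) on (1.00, 0.00) = 1.00
  ¬((T ∨ S) ∨ (Q ∧ Q)) = 1 − 1.00 = 0.00
  → value = 0.0000
Under standard min/max:
  T ∨ S = max(a, b) on (0.75, 0.89) = 0.89
  Q ∧ Q = min(a, b) on (0.10, 0.10) = 0.10
  (T ∨ S) ∨ (Q ∧ Q) = max(a, b) on (0.89, 0.10) = 0.89
  ¬((T ∨ S) ∨ (Q ∧ Q)) = 1 − 0.89 = 0.11
  → value = 0.1100
|0.0000 − 0.1100| = 0.110

0.110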